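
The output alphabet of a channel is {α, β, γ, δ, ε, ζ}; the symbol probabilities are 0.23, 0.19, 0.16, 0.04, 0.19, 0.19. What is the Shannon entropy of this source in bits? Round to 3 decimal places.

2.462 bits

H = −Σ pᵢ log₂ pᵢ.
−0.23·log₂(0.23) = 0.4877
−0.19·log₂(0.19) = 0.4552
−0.16·log₂(0.16) = 0.4230
−0.04·log₂(0.04) = 0.1858
−0.19·log₂(0.19) = 0.4552
−0.19·log₂(0.19) = 0.4552
Sum ≈ 2.4621 → 2.462 bits.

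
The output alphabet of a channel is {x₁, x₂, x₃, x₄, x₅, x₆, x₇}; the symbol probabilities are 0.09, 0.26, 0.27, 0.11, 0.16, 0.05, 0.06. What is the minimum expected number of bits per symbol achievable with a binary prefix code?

Repeatedly combine the two least-probable nodes; the expected code length is the sum of the merged weights.
merge 1/20 + 3/50 → 11/100
merge 9/100 + 11/100 → 1/5
merge 11/100 + 4/25 → 27/100
merge 1/5 + 13/50 → 23/50
merge 27/100 + 27/100 → 27/50
merge 23/50 + 27/50 → 1
L = 11/100 + 1/5 + 27/100 + 23/50 + 27/50 + 1 = 129/50 = 2.58 bits/symbol.

2.58 bits/symbol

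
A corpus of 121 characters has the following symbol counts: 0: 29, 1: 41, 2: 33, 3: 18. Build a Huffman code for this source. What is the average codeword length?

Probabilities are the counts divided by 121.
Repeatedly combine the two least-probable nodes; the expected code length is the sum of the merged weights.
merge 18/121 + 29/121 → 47/121
merge 3/11 + 41/121 → 74/121
merge 47/121 + 74/121 → 1
L = 47/121 + 74/121 + 1 = 2 bits/symbol.

2 bits/symbol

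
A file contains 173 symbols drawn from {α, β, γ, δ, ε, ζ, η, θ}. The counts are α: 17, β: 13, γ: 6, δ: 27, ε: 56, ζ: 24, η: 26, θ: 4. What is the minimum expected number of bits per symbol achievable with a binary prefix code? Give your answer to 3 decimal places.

2.711 bits/symbol

Probabilities are the counts divided by 173.
Repeatedly combine the two least-probable nodes; the expected code length is the sum of the merged weights.
merge 4/173 + 6/173 → 10/173
merge 10/173 + 13/173 → 23/173
merge 17/173 + 23/173 → 40/173
merge 24/173 + 26/173 → 50/173
merge 27/173 + 40/173 → 67/173
merge 50/173 + 56/173 → 106/173
merge 67/173 + 106/173 → 1
L = 10/173 + 23/173 + 40/173 + 50/173 + 67/173 + 106/173 + 1 = 469/173 ≈ 2.711 bits/symbol.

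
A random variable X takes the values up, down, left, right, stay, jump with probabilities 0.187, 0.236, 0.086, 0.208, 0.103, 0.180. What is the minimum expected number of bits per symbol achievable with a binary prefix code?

Repeatedly combine the two least-probable nodes; the expected code length is the sum of the merged weights.
merge 43/500 + 103/1000 → 189/1000
merge 9/50 + 187/1000 → 367/1000
merge 189/1000 + 26/125 → 397/1000
merge 59/250 + 367/1000 → 603/1000
merge 397/1000 + 603/1000 → 1
L = 189/1000 + 367/1000 + 397/1000 + 603/1000 + 1 = 639/250 = 2.556 bits/symbol.

2.556 bits/symbol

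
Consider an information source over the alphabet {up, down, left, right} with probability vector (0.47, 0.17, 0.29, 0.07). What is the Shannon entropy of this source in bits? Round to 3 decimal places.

H = −Σ pᵢ log₂ pᵢ.
−0.47·log₂(0.47) = 0.5120
−0.17·log₂(0.17) = 0.4346
−0.29·log₂(0.29) = 0.5179
−0.07·log₂(0.07) = 0.2686
Sum ≈ 1.7330 → 1.733 bits.

1.733 bits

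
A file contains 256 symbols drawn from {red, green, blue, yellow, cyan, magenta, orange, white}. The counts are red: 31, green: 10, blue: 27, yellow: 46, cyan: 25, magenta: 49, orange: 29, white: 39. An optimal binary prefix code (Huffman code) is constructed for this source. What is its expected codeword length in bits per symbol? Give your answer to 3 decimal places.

2.945 bits/symbol

Probabilities are the counts divided by 256.
Repeatedly combine the two least-probable nodes; the expected code length is the sum of the merged weights.
merge 5/128 + 25/256 → 35/256
merge 27/256 + 29/256 → 7/32
merge 31/256 + 35/256 → 33/128
merge 39/256 + 23/128 → 85/256
merge 49/256 + 7/32 → 105/256
merge 33/128 + 85/256 → 151/256
merge 105/256 + 151/256 → 1
L = 35/256 + 7/32 + 33/128 + 85/256 + 105/256 + 151/256 + 1 = 377/128 ≈ 2.945 bits/symbol.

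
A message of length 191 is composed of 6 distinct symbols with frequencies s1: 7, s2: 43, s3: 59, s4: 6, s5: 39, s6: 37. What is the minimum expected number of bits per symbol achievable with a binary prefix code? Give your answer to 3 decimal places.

Probabilities are the counts divided by 191.
Repeatedly combine the two least-probable nodes; the expected code length is the sum of the merged weights.
merge 6/191 + 7/191 → 13/191
merge 13/191 + 37/191 → 50/191
merge 39/191 + 43/191 → 82/191
merge 50/191 + 59/191 → 109/191
merge 82/191 + 109/191 → 1
L = 13/191 + 50/191 + 82/191 + 109/191 + 1 = 445/191 ≈ 2.330 bits/symbol.

2.330 bits/symbol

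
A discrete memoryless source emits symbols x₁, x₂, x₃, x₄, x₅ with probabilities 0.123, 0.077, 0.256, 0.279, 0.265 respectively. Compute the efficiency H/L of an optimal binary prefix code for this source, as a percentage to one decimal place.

99.2%

Entropy H = −Σ p log₂ p ≈ 2.1815 bits.
Huffman merges: 77/1000+123/1000→1/5; 1/5+32/125→57/125; 53/200+279/1000→68/125; 57/125+68/125→1. L = 11/5 ≈ 2.2000.
Efficiency = H/L = 2.1815/2.2000 = 99.2%.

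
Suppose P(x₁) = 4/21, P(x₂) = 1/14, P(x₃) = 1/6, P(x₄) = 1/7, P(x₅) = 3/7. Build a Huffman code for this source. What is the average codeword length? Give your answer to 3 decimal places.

2.143 bits/symbol

Repeatedly combine the two least-probable nodes; the expected code length is the sum of the merged weights.
merge 1/14 + 1/7 → 3/14
merge 1/6 + 4/21 → 5/14
merge 3/14 + 5/14 → 4/7
merge 3/7 + 4/7 → 1
L = 3/14 + 5/14 + 4/7 + 1 = 15/7 ≈ 2.143 bits/symbol.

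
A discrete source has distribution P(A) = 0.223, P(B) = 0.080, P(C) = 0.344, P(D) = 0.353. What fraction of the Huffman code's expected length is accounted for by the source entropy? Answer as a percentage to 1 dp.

94.1%

Entropy H = −Σ p log₂ p ≈ 1.8342 bits.
Huffman merges: 2/25+223/1000→303/1000; 303/1000+43/125→647/1000; 353/1000+647/1000→1. L = 39/20 ≈ 1.9500.
Efficiency = H/L = 1.8342/1.9500 = 94.1%.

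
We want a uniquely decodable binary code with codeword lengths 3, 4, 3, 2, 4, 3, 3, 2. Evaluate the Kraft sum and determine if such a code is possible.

With common denominator 2^4 = 16: Σ 2^(−ℓᵢ) = 2/16 + 1/16 + 2/16 + 4/16 + 1/16 + 2/16 + 2/16 + 4/16 = 18/16 = 1.125.
Kraft's inequality requires Σ ≤ 1; here Σ = 1.125 > 1, so no such prefix code exists.

1.125; no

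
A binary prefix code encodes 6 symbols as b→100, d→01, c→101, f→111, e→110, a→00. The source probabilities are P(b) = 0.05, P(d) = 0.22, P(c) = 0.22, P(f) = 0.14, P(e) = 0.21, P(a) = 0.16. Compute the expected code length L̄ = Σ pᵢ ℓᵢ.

L̄ = Σ pᵢ·ℓᵢ = 0.05·3 + 0.22·2 + 0.22·3 + 0.14·3 + 0.21·3 + 0.16·2 = 2.62 bits/symbol.

2.62 bits/symbol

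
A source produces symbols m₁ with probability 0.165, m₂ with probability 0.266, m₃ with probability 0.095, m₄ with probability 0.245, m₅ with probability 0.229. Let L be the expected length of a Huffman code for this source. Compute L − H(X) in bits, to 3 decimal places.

Entropy H = −Σ p log₂ p ≈ 2.2438 bits.
Huffman merges: 19/200+33/200→13/50; 229/1000+49/200→237/500; 13/50+133/500→263/500; 237/500+263/500→1. L = 113/50 ≈ 2.2600.
L − H = 2.2600 − 2.2438 = 0.016 bits.

0.016 bits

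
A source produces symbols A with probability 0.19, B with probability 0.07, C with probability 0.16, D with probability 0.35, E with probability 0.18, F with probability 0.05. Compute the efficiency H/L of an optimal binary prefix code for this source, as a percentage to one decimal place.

Entropy H = −Σ p log₂ p ≈ 2.3383 bits.
Huffman merges: 1/20+7/100→3/25; 3/25+4/25→7/25; 9/50+19/100→37/100; 7/25+7/20→63/100; 37/100+63/100→1. L = 12/5 ≈ 2.4000.
Efficiency = H/L = 2.3383/2.4000 = 97.4%.

97.4%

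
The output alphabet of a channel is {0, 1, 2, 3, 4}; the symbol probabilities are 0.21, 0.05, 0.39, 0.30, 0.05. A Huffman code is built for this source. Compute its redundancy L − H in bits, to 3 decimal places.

Entropy H = −Σ p log₂ p ≈ 1.9559 bits.
Huffman merges: 1/20+1/20→1/10; 1/10+21/100→31/100; 3/10+31/100→61/100; 39/100+61/100→1. L = 101/50 ≈ 2.0200.
L − H = 2.0200 − 1.9559 = 0.064 bits.

0.064 bits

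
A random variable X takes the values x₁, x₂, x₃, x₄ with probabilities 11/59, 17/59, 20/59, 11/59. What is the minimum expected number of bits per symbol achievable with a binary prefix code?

2 bits/symbol

Repeatedly combine the two least-probable nodes; the expected code length is the sum of the merged weights.
merge 11/59 + 11/59 → 22/59
merge 17/59 + 20/59 → 37/59
merge 22/59 + 37/59 → 1
L = 22/59 + 37/59 + 1 = 2 bits/symbol.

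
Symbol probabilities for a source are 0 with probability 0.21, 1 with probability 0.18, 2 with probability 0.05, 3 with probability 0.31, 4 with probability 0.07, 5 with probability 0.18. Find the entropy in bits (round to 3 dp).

2.372 bits

H = −Σ pᵢ log₂ pᵢ.
−0.21·log₂(0.21) = 0.4728
−0.18·log₂(0.18) = 0.4453
−0.05·log₂(0.05) = 0.2161
−0.31·log₂(0.31) = 0.5238
−0.07·log₂(0.07) = 0.2686
−0.18·log₂(0.18) = 0.4453
Sum ≈ 2.3719 → 2.372 bits.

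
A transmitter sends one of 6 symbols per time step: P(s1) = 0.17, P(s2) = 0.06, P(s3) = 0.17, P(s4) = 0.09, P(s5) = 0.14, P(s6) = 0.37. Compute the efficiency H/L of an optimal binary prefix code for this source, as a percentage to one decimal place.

97.6%

Entropy H = −Σ p log₂ p ≈ 2.3532 bits.
Huffman merges: 3/50+9/100→3/20; 7/50+3/20→29/100; 17/100+17/100→17/50; 29/100+17/50→63/100; 37/100+63/100→1. L = 241/100 ≈ 2.4100.
Efficiency = H/L = 2.3532/2.4100 = 97.6%.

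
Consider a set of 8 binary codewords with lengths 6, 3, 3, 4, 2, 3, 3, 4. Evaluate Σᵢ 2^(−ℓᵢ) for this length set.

With common denominator 2^6 = 64: Σ 2^(−ℓᵢ) = 1/64 + 8/64 + 8/64 + 4/64 + 16/64 + 8/64 + 8/64 + 4/64 = 57/64 = 0.890625.

0.890625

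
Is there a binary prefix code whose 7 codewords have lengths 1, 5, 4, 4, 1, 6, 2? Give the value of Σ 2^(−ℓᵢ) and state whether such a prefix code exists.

With common denominator 2^6 = 64: Σ 2^(−ℓᵢ) = 32/64 + 2/64 + 4/64 + 4/64 + 32/64 + 1/64 + 16/64 = 91/64 = 1.421875.
Kraft's inequality requires Σ ≤ 1; here Σ = 1.421875 > 1, so no such prefix code exists.

1.421875; no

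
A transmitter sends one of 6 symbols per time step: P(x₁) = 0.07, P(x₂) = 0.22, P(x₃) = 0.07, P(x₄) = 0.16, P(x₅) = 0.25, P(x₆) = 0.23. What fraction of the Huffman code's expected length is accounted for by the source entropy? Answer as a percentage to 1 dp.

99.5%

Entropy H = −Σ p log₂ p ≈ 2.4284 bits.
Huffman merges: 7/100+7/100→7/50; 7/50+4/25→3/10; 11/50+23/100→9/20; 1/4+3/10→11/20; 9/20+11/20→1. L = 61/25 ≈ 2.4400.
Efficiency = H/L = 2.4284/2.4400 = 99.5%.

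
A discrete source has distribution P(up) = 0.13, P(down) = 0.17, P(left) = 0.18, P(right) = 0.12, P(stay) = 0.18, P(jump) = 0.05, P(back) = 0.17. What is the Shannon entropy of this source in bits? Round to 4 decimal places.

H = −Σ pᵢ log₂ pᵢ.
−0.13·log₂(0.13) = 0.3826
−0.17·log₂(0.17) = 0.4346
−0.18·log₂(0.18) = 0.4453
−0.12·log₂(0.12) = 0.3671
−0.18·log₂(0.18) = 0.4453
−0.05·log₂(0.05) = 0.2161
−0.17·log₂(0.17) = 0.4346
Sum ≈ 2.7256 → 2.7256 bits.

2.7256 bits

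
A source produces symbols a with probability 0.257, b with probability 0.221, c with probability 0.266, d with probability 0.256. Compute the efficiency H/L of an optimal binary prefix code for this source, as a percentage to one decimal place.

Entropy H = −Σ p log₂ p ≈ 1.9965 bits.
Huffman merges: 221/1000+32/125→477/1000; 257/1000+133/500→523/1000; 477/1000+523/1000→1. L = 2 ≈ 2.0000.
Efficiency = H/L = 1.9965/2.0000 = 99.8%.

99.8%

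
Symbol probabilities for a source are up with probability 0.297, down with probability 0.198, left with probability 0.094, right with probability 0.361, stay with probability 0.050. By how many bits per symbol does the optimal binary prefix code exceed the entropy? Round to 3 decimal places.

Entropy H = −Σ p log₂ p ≈ 2.0502 bits.
Huffman merges: 1/20+47/500→18/125; 18/125+99/500→171/500; 297/1000+171/500→639/1000; 361/1000+639/1000→1. L = 17/8 ≈ 2.1250.
L − H = 2.1250 − 2.0502 = 0.075 bits.

0.075 bits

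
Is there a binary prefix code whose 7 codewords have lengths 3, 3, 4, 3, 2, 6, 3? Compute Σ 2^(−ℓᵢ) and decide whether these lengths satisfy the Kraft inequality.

0.828125; yes

With common denominator 2^6 = 64: Σ 2^(−ℓᵢ) = 8/64 + 8/64 + 4/64 + 8/64 + 16/64 + 1/64 + 8/64 = 53/64 = 0.828125.
Kraft's inequality requires Σ ≤ 1; here Σ = 0.828125 ≤ 1, so such a prefix code exists.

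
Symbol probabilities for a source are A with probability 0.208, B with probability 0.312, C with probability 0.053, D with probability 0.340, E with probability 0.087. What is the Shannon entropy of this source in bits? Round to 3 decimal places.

2.056 bits

H = −Σ pᵢ log₂ pᵢ.
−0.208·log₂(0.208) = 0.4712
−0.312·log₂(0.312) = 0.5243
−0.053·log₂(0.053) = 0.2246
−0.340·log₂(0.340) = 0.5292
−0.087·log₂(0.087) = 0.3065
Sum ≈ 2.0557 → 2.056 bits.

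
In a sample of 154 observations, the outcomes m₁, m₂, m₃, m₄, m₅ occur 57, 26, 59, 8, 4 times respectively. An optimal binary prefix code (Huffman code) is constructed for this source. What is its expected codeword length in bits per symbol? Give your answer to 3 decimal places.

1.942 bits/symbol

Probabilities are the counts divided by 154.
Repeatedly combine the two least-probable nodes; the expected code length is the sum of the merged weights.
merge 2/77 + 4/77 → 6/77
merge 6/77 + 13/77 → 19/77
merge 19/77 + 57/154 → 95/154
merge 59/154 + 95/154 → 1
L = 6/77 + 19/77 + 95/154 + 1 = 299/154 ≈ 1.942 bits/symbol.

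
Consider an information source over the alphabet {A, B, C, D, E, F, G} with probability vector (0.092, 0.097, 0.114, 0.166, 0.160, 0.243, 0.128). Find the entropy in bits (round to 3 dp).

H = −Σ pᵢ log₂ pᵢ.
−0.092·log₂(0.092) = 0.3167
−0.097·log₂(0.097) = 0.3265
−0.114·log₂(0.114) = 0.3571
−0.166·log₂(0.166) = 0.4301
−0.160·log₂(0.160) = 0.4230
−0.243·log₂(0.243) = 0.4960
−0.128·log₂(0.128) = 0.3796
Sum ≈ 2.7290 → 2.729 bits.

2.729 bits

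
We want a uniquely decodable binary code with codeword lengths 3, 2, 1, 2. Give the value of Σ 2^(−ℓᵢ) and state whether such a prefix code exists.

1.125; no

With common denominator 2^3 = 8: Σ 2^(−ℓᵢ) = 1/8 + 2/8 + 4/8 + 2/8 = 9/8 = 1.125.
Kraft's inequality requires Σ ≤ 1; here Σ = 1.125 > 1, so no such prefix code exists.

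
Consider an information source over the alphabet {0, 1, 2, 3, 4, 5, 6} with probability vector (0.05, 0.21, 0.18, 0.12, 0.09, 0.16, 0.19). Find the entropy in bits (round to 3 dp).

H = −Σ pᵢ log₂ pᵢ.
−0.05·log₂(0.05) = 0.2161
−0.21·log₂(0.21) = 0.4728
−0.18·log₂(0.18) = 0.4453
−0.12·log₂(0.12) = 0.3671
−0.09·log₂(0.09) = 0.3127
−0.16·log₂(0.16) = 0.4230
−0.19·log₂(0.19) = 0.4552
Sum ≈ 2.6922 → 2.692 bits.

2.692 bits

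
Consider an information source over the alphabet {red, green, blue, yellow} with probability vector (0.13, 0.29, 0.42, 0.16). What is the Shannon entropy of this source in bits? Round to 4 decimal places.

H = −Σ pᵢ log₂ pᵢ.
−0.13·log₂(0.13) = 0.3826
−0.29·log₂(0.29) = 0.5179
−0.42·log₂(0.42) = 0.5256
−0.16·log₂(0.16) = 0.4230
Sum ≈ 1.8492 → 1.8492 bits.

1.8492 bits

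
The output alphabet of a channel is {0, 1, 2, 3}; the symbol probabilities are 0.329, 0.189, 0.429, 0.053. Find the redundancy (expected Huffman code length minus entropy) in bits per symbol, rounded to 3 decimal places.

Entropy H = −Σ p log₂ p ≈ 1.7303 bits.
Huffman merges: 53/1000+189/1000→121/500; 121/500+329/1000→571/1000; 429/1000+571/1000→1. L = 1813/1000 ≈ 1.8130.
L − H = 1.8130 − 1.7303 = 0.083 bits.

0.083 bits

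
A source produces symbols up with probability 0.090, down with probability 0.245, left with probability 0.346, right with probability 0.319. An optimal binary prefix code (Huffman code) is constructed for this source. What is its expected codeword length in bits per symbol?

Repeatedly combine the two least-probable nodes; the expected code length is the sum of the merged weights.
merge 9/100 + 49/200 → 67/200
merge 319/1000 + 67/200 → 327/500
merge 173/500 + 327/500 → 1
L = 67/200 + 327/500 + 1 = 1989/1000 = 1.989 bits/symbol.

1.989 bits/symbol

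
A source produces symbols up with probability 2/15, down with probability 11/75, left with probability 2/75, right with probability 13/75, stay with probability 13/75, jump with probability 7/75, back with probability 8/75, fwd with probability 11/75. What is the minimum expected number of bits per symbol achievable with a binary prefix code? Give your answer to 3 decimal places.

Repeatedly combine the two least-probable nodes; the expected code length is the sum of the merged weights.
merge 2/75 + 7/75 → 3/25
merge 8/75 + 3/25 → 17/75
merge 2/15 + 11/75 → 7/25
merge 11/75 + 13/75 → 8/25
merge 13/75 + 17/75 → 2/5
merge 7/25 + 8/25 → 3/5
merge 2/5 + 3/5 → 1
L = 3/25 + 17/75 + 7/25 + 8/25 + 2/5 + 3/5 + 1 = 221/75 ≈ 2.947 bits/symbol.

2.947 bits/symbol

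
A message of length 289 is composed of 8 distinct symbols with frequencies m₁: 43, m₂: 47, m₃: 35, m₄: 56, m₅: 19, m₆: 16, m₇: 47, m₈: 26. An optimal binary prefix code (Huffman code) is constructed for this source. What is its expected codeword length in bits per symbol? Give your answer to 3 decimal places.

Probabilities are the counts divided by 289.
Repeatedly combine the two least-probable nodes; the expected code length is the sum of the merged weights.
merge 16/289 + 19/289 → 35/289
merge 26/289 + 35/289 → 61/289
merge 35/289 + 43/289 → 78/289
merge 47/289 + 47/289 → 94/289
merge 56/289 + 61/289 → 117/289
merge 78/289 + 94/289 → 172/289
merge 117/289 + 172/289 → 1
L = 35/289 + 61/289 + 78/289 + 94/289 + 117/289 + 172/289 + 1 = 846/289 ≈ 2.927 bits/symbol.

2.927 bits/symbol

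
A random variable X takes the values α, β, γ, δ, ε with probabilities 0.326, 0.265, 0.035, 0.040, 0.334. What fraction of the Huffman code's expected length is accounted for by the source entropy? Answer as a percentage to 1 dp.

92.4%

Entropy H = −Σ p log₂ p ≈ 1.9183 bits.
Huffman merges: 7/200+1/25→3/40; 3/40+53/200→17/50; 163/500+167/500→33/50; 17/50+33/50→1. L = 83/40 ≈ 2.0750.
Efficiency = H/L = 1.9183/2.0750 = 92.4%.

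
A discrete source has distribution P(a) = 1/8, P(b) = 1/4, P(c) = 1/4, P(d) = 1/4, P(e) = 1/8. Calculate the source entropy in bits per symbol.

2.25 bits

Each probability is a power of 1/2, so log₂(1/p) is an integer.
H = Σ p·log₂(1/p) = 1/8·3 + 1/4·2 + 1/4·2 + 1/4·2 + 1/8·3 = 2.25 bits.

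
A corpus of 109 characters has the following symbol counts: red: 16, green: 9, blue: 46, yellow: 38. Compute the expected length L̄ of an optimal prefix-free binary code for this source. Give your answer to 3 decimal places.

1.807 bits/symbol

Probabilities are the counts divided by 109.
Repeatedly combine the two least-probable nodes; the expected code length is the sum of the merged weights.
merge 9/109 + 16/109 → 25/109
merge 25/109 + 38/109 → 63/109
merge 46/109 + 63/109 → 1
L = 25/109 + 63/109 + 1 = 197/109 ≈ 1.807 bits/symbol.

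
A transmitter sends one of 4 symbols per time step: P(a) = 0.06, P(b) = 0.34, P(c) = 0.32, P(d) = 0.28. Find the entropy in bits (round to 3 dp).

1.813 bits

H = −Σ pᵢ log₂ pᵢ.
−0.06·log₂(0.06) = 0.2435
−0.34·log₂(0.34) = 0.5292
−0.32·log₂(0.32) = 0.5260
−0.28·log₂(0.28) = 0.5142
Sum ≈ 1.8130 → 1.813 bits.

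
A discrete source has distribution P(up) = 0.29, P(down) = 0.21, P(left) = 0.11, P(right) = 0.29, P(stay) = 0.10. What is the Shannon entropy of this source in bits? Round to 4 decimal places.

H = −Σ pᵢ log₂ pᵢ.
−0.29·log₂(0.29) = 0.5179
−0.21·log₂(0.21) = 0.4728
−0.11·log₂(0.11) = 0.3503
−0.29·log₂(0.29) = 0.5179
−0.10·log₂(0.10) = 0.3322
Sum ≈ 2.1911 → 2.1911 bits.

2.1911 bits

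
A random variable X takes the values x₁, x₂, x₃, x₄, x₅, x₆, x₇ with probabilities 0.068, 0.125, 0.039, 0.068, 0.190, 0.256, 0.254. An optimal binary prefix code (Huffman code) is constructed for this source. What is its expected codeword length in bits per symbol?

2.582 bits/symbol

Repeatedly combine the two least-probable nodes; the expected code length is the sum of the merged weights.
merge 39/1000 + 17/250 → 107/1000
merge 17/250 + 107/1000 → 7/40
merge 1/8 + 7/40 → 3/10
merge 19/100 + 127/500 → 111/250
merge 32/125 + 3/10 → 139/250
merge 111/250 + 139/250 → 1
L = 107/1000 + 7/40 + 3/10 + 111/250 + 139/250 + 1 = 1291/500 = 2.582 bits/symbol.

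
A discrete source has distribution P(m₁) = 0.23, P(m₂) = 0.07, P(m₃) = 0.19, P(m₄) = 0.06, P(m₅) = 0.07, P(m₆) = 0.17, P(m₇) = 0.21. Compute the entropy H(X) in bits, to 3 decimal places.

H = −Σ pᵢ log₂ pᵢ.
−0.23·log₂(0.23) = 0.4877
−0.07·log₂(0.07) = 0.2686
−0.19·log₂(0.19) = 0.4552
−0.06·log₂(0.06) = 0.2435
−0.07·log₂(0.07) = 0.2686
−0.17·log₂(0.17) = 0.4346
−0.21·log₂(0.21) = 0.4728
Sum ≈ 2.6309 → 2.631 bits.

2.631 bits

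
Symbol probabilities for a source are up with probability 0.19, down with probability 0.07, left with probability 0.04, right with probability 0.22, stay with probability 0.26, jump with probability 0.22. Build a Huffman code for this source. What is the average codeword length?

2.41 bits/symbol

Repeatedly combine the two least-probable nodes; the expected code length is the sum of the merged weights.
merge 1/25 + 7/100 → 11/100
merge 11/100 + 19/100 → 3/10
merge 11/50 + 11/50 → 11/25
merge 13/50 + 3/10 → 14/25
merge 11/25 + 14/25 → 1
L = 11/100 + 3/10 + 11/25 + 14/25 + 1 = 241/100 = 2.41 bits/symbol.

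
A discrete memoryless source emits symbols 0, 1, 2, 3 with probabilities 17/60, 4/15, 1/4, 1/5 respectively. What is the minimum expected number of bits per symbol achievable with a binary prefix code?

2 bits/symbol

Repeatedly combine the two least-probable nodes; the expected code length is the sum of the merged weights.
merge 1/5 + 1/4 → 9/20
merge 4/15 + 17/60 → 11/20
merge 9/20 + 11/20 → 1
L = 9/20 + 11/20 + 1 = 2 bits/symbol.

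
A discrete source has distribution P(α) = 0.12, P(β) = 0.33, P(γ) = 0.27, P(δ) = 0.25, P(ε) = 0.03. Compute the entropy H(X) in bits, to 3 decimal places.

H = −Σ pᵢ log₂ pᵢ.
−0.12·log₂(0.12) = 0.3671
−0.33·log₂(0.33) = 0.5278
−0.27·log₂(0.27) = 0.5100
−0.25·log₂(0.25) = 0.5000
−0.03·log₂(0.03) = 0.1518
Sum ≈ 2.0567 → 2.057 bits.

2.057 bits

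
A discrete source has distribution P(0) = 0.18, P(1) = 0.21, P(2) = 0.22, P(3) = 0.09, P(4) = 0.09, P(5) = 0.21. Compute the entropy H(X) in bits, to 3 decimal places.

H = −Σ pᵢ log₂ pᵢ.
−0.18·log₂(0.18) = 0.4453
−0.21·log₂(0.21) = 0.4728
−0.22·log₂(0.22) = 0.4806
−0.09·log₂(0.09) = 0.3127
−0.09·log₂(0.09) = 0.3127
−0.21·log₂(0.21) = 0.4728
Sum ≈ 2.4968 → 2.497 bits.

2.497 bits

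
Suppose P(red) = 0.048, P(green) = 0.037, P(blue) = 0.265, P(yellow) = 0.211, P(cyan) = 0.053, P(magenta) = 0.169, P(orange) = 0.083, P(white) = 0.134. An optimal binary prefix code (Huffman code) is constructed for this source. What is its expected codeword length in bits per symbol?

Repeatedly combine the two least-probable nodes; the expected code length is the sum of the merged weights.
merge 37/1000 + 6/125 → 17/200
merge 53/1000 + 83/1000 → 17/125
merge 17/200 + 67/500 → 219/1000
merge 17/125 + 169/1000 → 61/200
merge 211/1000 + 219/1000 → 43/100
merge 53/200 + 61/200 → 57/100
merge 43/100 + 57/100 → 1
L = 17/200 + 17/125 + 219/1000 + 61/200 + 43/100 + 57/100 + 1 = 549/200 = 2.745 bits/symbol.

2.745 bits/symbol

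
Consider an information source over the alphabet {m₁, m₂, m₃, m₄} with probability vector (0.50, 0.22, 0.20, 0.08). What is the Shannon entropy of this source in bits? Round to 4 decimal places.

H = −Σ pᵢ log₂ pᵢ.
−0.50·log₂(0.50) = 0.5000
−0.22·log₂(0.22) = 0.4806
−0.20·log₂(0.20) = 0.4644
−0.08·log₂(0.08) = 0.2915
Sum ≈ 1.7365 → 1.7365 bits.

1.7365 bits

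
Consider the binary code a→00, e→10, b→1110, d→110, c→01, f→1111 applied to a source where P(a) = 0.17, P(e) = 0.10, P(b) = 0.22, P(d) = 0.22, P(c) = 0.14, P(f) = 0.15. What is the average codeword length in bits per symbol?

2.96 bits/symbol

L̄ = Σ pᵢ·ℓᵢ = 0.17·2 + 0.10·2 + 0.22·4 + 0.22·3 + 0.14·2 + 0.15·4 = 2.96 bits/symbol.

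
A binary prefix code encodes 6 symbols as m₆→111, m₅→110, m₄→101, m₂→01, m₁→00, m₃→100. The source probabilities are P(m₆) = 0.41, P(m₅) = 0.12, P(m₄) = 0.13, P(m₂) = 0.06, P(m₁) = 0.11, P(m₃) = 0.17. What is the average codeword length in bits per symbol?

2.83 bits/symbol

L̄ = Σ pᵢ·ℓᵢ = 0.41·3 + 0.12·3 + 0.13·3 + 0.06·2 + 0.11·2 + 0.17·3 = 2.83 bits/symbol.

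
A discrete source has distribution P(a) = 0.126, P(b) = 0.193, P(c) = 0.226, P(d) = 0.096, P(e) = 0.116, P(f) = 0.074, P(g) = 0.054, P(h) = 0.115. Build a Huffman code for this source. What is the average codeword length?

2.902 bits/symbol

Repeatedly combine the two least-probable nodes; the expected code length is the sum of the merged weights.
merge 27/500 + 37/500 → 16/125
merge 12/125 + 23/200 → 211/1000
merge 29/250 + 63/500 → 121/500
merge 16/125 + 193/1000 → 321/1000
merge 211/1000 + 113/500 → 437/1000
merge 121/500 + 321/1000 → 563/1000
merge 437/1000 + 563/1000 → 1
L = 16/125 + 211/1000 + 121/500 + 321/1000 + 437/1000 + 563/1000 + 1 = 1451/500 = 2.902 bits/symbol.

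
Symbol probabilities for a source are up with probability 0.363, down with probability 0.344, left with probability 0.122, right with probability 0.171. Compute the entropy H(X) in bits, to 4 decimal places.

H = −Σ pᵢ log₂ pᵢ.
−0.363·log₂(0.363) = 0.5307
−0.344·log₂(0.344) = 0.5296
−0.122·log₂(0.122) = 0.3703
−0.171·log₂(0.171) = 0.4357
Sum ≈ 1.8663 → 1.8663 bits.

1.8663 bits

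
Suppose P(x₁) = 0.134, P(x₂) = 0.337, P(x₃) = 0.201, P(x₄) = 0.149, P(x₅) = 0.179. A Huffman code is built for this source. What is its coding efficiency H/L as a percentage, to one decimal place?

Entropy H = −Σ p log₂ p ≈ 2.2362 bits.
Huffman merges: 67/500+149/1000→283/1000; 179/1000+201/1000→19/50; 283/1000+337/1000→31/50; 19/50+31/50→1. L = 2283/1000 ≈ 2.2830.
Efficiency = H/L = 2.2362/2.2830 = 97.9%.

97.9%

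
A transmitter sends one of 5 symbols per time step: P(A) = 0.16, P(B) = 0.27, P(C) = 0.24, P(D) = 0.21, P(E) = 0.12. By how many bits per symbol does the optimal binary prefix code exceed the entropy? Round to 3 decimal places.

Entropy H = −Σ p log₂ p ≈ 2.2671 bits.
Huffman merges: 3/25+4/25→7/25; 21/100+6/25→9/20; 27/100+7/25→11/20; 9/20+11/20→1. L = 57/25 ≈ 2.2800.
L − H = 2.2800 − 2.2671 = 0.013 bits.

0.013 bits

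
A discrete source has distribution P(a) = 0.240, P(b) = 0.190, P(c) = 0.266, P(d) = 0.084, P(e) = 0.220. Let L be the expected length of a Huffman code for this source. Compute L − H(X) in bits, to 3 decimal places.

Entropy H = −Σ p log₂ p ≈ 2.2383 bits.
Huffman merges: 21/250+19/100→137/500; 11/50+6/25→23/50; 133/500+137/500→27/50; 23/50+27/50→1. L = 1137/500 ≈ 2.2740.
L − H = 2.2740 − 2.2383 = 0.036 bits.

0.036 bits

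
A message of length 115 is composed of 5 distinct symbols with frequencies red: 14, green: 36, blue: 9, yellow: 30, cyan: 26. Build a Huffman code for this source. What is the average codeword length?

Probabilities are the counts divided by 115.
Repeatedly combine the two least-probable nodes; the expected code length is the sum of the merged weights.
merge 9/115 + 14/115 → 1/5
merge 1/5 + 26/115 → 49/115
merge 6/23 + 36/115 → 66/115
merge 49/115 + 66/115 → 1
L = 1/5 + 49/115 + 66/115 + 1 = 11/5 = 2.2 bits/symbol.

2.2 bits/symbol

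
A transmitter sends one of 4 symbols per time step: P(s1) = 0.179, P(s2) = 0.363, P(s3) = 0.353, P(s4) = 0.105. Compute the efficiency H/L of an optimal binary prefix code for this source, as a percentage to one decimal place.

Entropy H = −Σ p log₂ p ≈ 1.8467 bits.
Huffman merges: 21/200+179/1000→71/250; 71/250+353/1000→637/1000; 363/1000+637/1000→1. L = 1921/1000 ≈ 1.9210.
Efficiency = H/L = 1.8467/1.9210 = 96.1%.

96.1%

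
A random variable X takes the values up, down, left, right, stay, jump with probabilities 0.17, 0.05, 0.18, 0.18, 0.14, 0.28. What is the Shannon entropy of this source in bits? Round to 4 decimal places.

H = −Σ pᵢ log₂ pᵢ.
−0.17·log₂(0.17) = 0.4346
−0.05·log₂(0.05) = 0.2161
−0.18·log₂(0.18) = 0.4453
−0.18·log₂(0.18) = 0.4453
−0.14·log₂(0.14) = 0.3971
−0.28·log₂(0.28) = 0.5142
Sum ≈ 2.4526 → 2.4526 bits.

2.4526 bits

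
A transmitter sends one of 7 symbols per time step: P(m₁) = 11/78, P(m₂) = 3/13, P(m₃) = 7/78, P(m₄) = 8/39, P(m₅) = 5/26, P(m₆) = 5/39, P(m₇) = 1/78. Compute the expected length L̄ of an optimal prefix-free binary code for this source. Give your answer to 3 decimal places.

2.667 bits/symbol

Repeatedly combine the two least-probable nodes; the expected code length is the sum of the merged weights.
merge 1/78 + 7/78 → 4/39
merge 4/39 + 5/39 → 3/13
merge 11/78 + 5/26 → 1/3
merge 8/39 + 3/13 → 17/39
merge 3/13 + 1/3 → 22/39
merge 17/39 + 22/39 → 1
L = 4/39 + 3/13 + 1/3 + 17/39 + 22/39 + 1 = 8/3 ≈ 2.667 bits/symbol.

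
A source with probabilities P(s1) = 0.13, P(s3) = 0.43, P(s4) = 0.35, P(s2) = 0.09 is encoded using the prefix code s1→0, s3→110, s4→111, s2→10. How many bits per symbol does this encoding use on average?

L̄ = Σ pᵢ·ℓᵢ = 0.13·1 + 0.43·3 + 0.35·3 + 0.09·2 = 2.65 bits/symbol.

2.65 bits/symbol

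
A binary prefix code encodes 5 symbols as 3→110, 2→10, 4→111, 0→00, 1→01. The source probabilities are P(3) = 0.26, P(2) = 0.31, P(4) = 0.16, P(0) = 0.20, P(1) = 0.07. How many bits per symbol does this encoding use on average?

2.42 bits/symbol

L̄ = Σ pᵢ·ℓᵢ = 0.26·3 + 0.31·2 + 0.16·3 + 0.20·2 + 0.07·2 = 2.42 bits/symbol.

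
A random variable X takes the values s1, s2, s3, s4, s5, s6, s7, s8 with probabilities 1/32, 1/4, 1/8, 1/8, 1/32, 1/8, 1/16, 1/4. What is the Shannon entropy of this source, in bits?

Each probability is a power of 1/2, so log₂(1/p) is an integer.
H = Σ p·log₂(1/p) = 1/32·5 + 1/4·2 + 1/8·3 + 1/8·3 + 1/32·5 + 1/8·3 + 1/16·4 + 1/4·2 = 2.6875 bits.

2.6875 bits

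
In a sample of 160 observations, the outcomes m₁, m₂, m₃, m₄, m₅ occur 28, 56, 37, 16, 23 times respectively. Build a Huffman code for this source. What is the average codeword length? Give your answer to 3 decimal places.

Probabilities are the counts divided by 160.
Repeatedly combine the two least-probable nodes; the expected code length is the sum of the merged weights.
merge 1/10 + 23/160 → 39/160
merge 7/40 + 37/160 → 13/32
merge 39/160 + 7/20 → 19/32
merge 13/32 + 19/32 → 1
L = 39/160 + 13/32 + 19/32 + 1 = 359/160 ≈ 2.244 bits/symbol.

2.244 bits/symbol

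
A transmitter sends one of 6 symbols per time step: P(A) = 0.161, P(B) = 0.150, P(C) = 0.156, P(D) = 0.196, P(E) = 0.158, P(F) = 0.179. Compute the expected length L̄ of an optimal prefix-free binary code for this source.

2.625 bits/symbol

Repeatedly combine the two least-probable nodes; the expected code length is the sum of the merged weights.
merge 3/20 + 39/250 → 153/500
merge 79/500 + 161/1000 → 319/1000
merge 179/1000 + 49/250 → 3/8
merge 153/500 + 319/1000 → 5/8
merge 3/8 + 5/8 → 1
L = 153/500 + 319/1000 + 3/8 + 5/8 + 1 = 21/8 = 2.625 bits/symbol.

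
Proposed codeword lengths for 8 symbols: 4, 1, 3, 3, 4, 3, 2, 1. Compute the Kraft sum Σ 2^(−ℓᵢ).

1.75

With common denominator 2^4 = 16: Σ 2^(−ℓᵢ) = 1/16 + 8/16 + 2/16 + 2/16 + 1/16 + 2/16 + 4/16 + 8/16 = 28/16 = 1.75.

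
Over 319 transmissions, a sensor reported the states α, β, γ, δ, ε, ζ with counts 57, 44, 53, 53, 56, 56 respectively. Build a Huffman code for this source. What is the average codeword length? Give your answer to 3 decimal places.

Probabilities are the counts divided by 319.
Repeatedly combine the two least-probable nodes; the expected code length is the sum of the merged weights.
merge 4/29 + 53/319 → 97/319
merge 53/319 + 56/319 → 109/319
merge 56/319 + 57/319 → 113/319
merge 97/319 + 109/319 → 206/319
merge 113/319 + 206/319 → 1
L = 97/319 + 109/319 + 113/319 + 206/319 + 1 = 844/319 ≈ 2.646 bits/symbol.

2.646 bits/symbol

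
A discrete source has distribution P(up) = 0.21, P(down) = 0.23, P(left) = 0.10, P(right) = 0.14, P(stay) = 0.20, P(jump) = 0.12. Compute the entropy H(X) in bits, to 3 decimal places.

2.521 bits

H = −Σ pᵢ log₂ pᵢ.
−0.21·log₂(0.21) = 0.4728
−0.23·log₂(0.23) = 0.4877
−0.10·log₂(0.10) = 0.3322
−0.14·log₂(0.14) = 0.3971
−0.20·log₂(0.20) = 0.4644
−0.12·log₂(0.12) = 0.3671
Sum ≈ 2.5212 → 2.521 bits.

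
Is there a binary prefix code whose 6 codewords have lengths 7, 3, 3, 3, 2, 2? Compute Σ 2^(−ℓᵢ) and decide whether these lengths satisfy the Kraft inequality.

0.8828125; yes

With common denominator 2^7 = 128: Σ 2^(−ℓᵢ) = 1/128 + 16/128 + 16/128 + 16/128 + 32/128 + 32/128 = 113/128 = 0.8828125.
Kraft's inequality requires Σ ≤ 1; here Σ = 0.8828125 ≤ 1, so such a prefix code exists.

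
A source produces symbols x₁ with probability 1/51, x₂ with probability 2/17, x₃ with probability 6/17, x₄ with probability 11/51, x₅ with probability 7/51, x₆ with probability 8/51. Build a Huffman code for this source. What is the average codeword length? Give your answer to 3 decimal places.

2.412 bits/symbol

Repeatedly combine the two least-probable nodes; the expected code length is the sum of the merged weights.
merge 1/51 + 2/17 → 7/51
merge 7/51 + 7/51 → 14/51
merge 8/51 + 11/51 → 19/51
merge 14/51 + 6/17 → 32/51
merge 19/51 + 32/51 → 1
L = 7/51 + 14/51 + 19/51 + 32/51 + 1 = 41/17 ≈ 2.412 bits/symbol.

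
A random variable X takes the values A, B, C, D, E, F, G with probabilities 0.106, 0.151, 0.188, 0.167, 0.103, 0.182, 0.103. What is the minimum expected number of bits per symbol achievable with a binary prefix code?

Repeatedly combine the two least-probable nodes; the expected code length is the sum of the merged weights.
merge 103/1000 + 103/1000 → 103/500
merge 53/500 + 151/1000 → 257/1000
merge 167/1000 + 91/500 → 349/1000
merge 47/250 + 103/500 → 197/500
merge 257/1000 + 349/1000 → 303/500
merge 197/500 + 303/500 → 1
L = 103/500 + 257/1000 + 349/1000 + 197/500 + 303/500 + 1 = 703/250 = 2.812 bits/symbol.

2.812 bits/symbol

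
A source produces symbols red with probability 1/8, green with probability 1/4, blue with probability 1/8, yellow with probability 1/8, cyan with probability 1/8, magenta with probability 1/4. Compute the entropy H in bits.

2.5 bits

Each probability is a power of 1/2, so log₂(1/p) is an integer.
H = Σ p·log₂(1/p) = 1/8·3 + 1/4·2 + 1/8·3 + 1/8·3 + 1/8·3 + 1/4·2 = 2.5 bits.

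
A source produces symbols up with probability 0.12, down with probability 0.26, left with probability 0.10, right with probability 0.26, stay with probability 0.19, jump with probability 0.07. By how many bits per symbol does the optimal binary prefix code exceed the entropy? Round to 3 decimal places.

Entropy H = −Σ p log₂ p ≈ 2.4336 bits.
Huffman merges: 7/100+1/10→17/100; 3/25+17/100→29/100; 19/100+13/50→9/20; 13/50+29/100→11/20; 9/20+11/20→1. L = 123/50 ≈ 2.4600.
L − H = 2.4600 − 2.4336 = 0.026 bits.

0.026 bits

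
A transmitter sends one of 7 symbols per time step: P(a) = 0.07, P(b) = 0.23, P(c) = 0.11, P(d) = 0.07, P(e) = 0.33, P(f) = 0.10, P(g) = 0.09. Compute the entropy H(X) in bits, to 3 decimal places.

2.548 bits

H = −Σ pᵢ log₂ pᵢ.
−0.07·log₂(0.07) = 0.2686
−0.23·log₂(0.23) = 0.4877
−0.11·log₂(0.11) = 0.3503
−0.07·log₂(0.07) = 0.2686
−0.33·log₂(0.33) = 0.5278
−0.10·log₂(0.10) = 0.3322
−0.09·log₂(0.09) = 0.3127
Sum ≈ 2.5477 → 2.548 bits.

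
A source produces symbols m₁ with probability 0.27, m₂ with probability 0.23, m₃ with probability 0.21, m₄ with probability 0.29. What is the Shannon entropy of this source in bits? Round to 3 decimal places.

1.988 bits

H = −Σ pᵢ log₂ pᵢ.
−0.27·log₂(0.27) = 0.5100
−0.23·log₂(0.23) = 0.4877
−0.21·log₂(0.21) = 0.4728
−0.29·log₂(0.29) = 0.5179
Sum ≈ 1.9884 → 1.988 bits.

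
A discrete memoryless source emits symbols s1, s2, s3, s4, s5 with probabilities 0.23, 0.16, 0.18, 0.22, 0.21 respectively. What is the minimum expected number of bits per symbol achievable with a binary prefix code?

Repeatedly combine the two least-probable nodes; the expected code length is the sum of the merged weights.
merge 4/25 + 9/50 → 17/50
merge 21/100 + 11/50 → 43/100
merge 23/100 + 17/50 → 57/100
merge 43/100 + 57/100 → 1
L = 17/50 + 43/100 + 57/100 + 1 = 117/50 = 2.34 bits/symbol.

2.34 bits/symbol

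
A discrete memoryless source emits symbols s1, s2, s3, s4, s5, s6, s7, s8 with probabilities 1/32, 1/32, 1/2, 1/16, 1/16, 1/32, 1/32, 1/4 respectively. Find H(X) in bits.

Each probability is a power of 1/2, so log₂(1/p) is an integer.
H = Σ p·log₂(1/p) = 1/32·5 + 1/32·5 + 1/2·1 + 1/16·4 + 1/16·4 + 1/32·5 + 1/32·5 + 1/4·2 = 2.125 bits.

2.125 bits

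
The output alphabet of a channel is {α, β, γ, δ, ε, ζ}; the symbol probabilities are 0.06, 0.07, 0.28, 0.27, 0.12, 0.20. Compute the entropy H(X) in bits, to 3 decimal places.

H = −Σ pᵢ log₂ pᵢ.
−0.06·log₂(0.06) = 0.2435
−0.07·log₂(0.07) = 0.2686
−0.28·log₂(0.28) = 0.5142
−0.27·log₂(0.27) = 0.5100
−0.12·log₂(0.12) = 0.3671
−0.20·log₂(0.20) = 0.4644
Sum ≈ 2.3678 → 2.368 bits.

2.368 bits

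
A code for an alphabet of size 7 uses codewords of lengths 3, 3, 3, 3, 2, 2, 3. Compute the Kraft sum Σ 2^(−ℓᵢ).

With common denominator 2^3 = 8: Σ 2^(−ℓᵢ) = 1/8 + 1/8 + 1/8 + 1/8 + 2/8 + 2/8 + 1/8 = 9/8 = 1.125.

1.125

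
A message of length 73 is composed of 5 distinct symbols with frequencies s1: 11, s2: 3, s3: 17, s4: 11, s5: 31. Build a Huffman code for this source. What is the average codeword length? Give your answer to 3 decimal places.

2.110 bits/symbol

Probabilities are the counts divided by 73.
Repeatedly combine the two least-probable nodes; the expected code length is the sum of the merged weights.
merge 3/73 + 11/73 → 14/73
merge 11/73 + 14/73 → 25/73
merge 17/73 + 25/73 → 42/73
merge 31/73 + 42/73 → 1
L = 14/73 + 25/73 + 42/73 + 1 = 154/73 ≈ 2.110 bits/symbol.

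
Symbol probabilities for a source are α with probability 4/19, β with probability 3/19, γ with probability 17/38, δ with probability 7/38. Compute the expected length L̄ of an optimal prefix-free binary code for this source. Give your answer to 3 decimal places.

1.895 bits/symbol

Repeatedly combine the two least-probable nodes; the expected code length is the sum of the merged weights.
merge 3/19 + 7/38 → 13/38
merge 4/19 + 13/38 → 21/38
merge 17/38 + 21/38 → 1
L = 13/38 + 21/38 + 1 = 36/19 ≈ 1.895 bits/symbol.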